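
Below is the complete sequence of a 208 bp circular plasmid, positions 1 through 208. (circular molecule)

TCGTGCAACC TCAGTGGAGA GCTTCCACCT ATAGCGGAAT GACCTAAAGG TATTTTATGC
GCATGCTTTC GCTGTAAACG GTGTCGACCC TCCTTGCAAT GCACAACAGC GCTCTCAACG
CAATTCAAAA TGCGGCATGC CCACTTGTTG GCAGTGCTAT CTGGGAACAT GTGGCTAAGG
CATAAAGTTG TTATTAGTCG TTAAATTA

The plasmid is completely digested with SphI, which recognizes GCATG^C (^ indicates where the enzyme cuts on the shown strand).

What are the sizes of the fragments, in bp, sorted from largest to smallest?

SphI sites (GCATGC) start at positions 61, 135.
SphI cuts after base 5 of each site (before the last base), so after positions 65, 139.
Circular molecule, 2 cuts → 2 fragments:
  66–139 → 74 bp
  140–208 then 1–65 → 69 + 65 = 134 bp
Sorted largest to smallest: 134, 74 bp.

134, 74 bp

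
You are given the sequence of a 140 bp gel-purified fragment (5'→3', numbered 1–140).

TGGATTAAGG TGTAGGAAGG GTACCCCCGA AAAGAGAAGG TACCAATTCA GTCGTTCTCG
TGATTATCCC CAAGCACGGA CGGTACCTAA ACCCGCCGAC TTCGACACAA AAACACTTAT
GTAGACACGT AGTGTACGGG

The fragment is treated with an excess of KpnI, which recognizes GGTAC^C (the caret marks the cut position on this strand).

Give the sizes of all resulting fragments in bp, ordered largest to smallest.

KpnI sites (GGTACC) start at positions 20, 39, 82.
KpnI cuts after base 5 of each site (before the last base), so after positions 24, 43, 86.
Linear molecule, 3 cuts → 4 fragments:
  1–24 → 24 bp
  25–43 → 19 bp
  44–86 → 43 bp
  87–140 → 54 bp
Sorted largest to smallest: 54, 43, 24, 19 bp.

54, 43, 24, 19 bp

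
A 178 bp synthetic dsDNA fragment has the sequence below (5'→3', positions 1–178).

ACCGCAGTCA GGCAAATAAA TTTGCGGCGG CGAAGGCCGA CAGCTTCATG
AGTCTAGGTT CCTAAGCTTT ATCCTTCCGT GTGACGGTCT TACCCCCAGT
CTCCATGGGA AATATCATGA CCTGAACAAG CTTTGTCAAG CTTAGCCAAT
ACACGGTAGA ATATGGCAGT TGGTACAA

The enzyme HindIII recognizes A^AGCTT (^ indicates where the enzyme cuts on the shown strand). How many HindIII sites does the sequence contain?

3

AAGCTT occurs starting at positions 64, 128, 138.
HindIII cuts at 3 sites.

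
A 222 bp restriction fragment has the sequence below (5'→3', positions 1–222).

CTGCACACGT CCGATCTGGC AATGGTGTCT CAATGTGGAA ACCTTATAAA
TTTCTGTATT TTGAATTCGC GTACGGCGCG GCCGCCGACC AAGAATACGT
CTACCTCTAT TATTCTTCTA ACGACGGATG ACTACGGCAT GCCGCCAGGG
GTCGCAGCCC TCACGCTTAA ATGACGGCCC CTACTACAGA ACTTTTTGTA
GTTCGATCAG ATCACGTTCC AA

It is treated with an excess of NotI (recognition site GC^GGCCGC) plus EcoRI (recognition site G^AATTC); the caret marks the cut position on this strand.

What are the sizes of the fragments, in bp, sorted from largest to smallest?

The NotI site (GCGGCCGC) starts at position 78.
NotI cuts after base 2 of each site, so after position 79.
The EcoRI site (GAATTC) starts at position 63.
EcoRI cuts after the first base of each site, so after position 63.
Combined cut positions: 63, 79.
Linear molecule, 2 cuts → 3 fragments:
  1–63 → 63 bp
  64–79 → 16 bp
  80–222 → 143 bp
Sorted largest to smallest: 143, 63, 16 bp.

143, 63, 16 bp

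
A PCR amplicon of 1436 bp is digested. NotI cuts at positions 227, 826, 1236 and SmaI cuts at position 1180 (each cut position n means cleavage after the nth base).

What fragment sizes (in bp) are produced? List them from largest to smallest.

599, 354, 227, 200, 56 bp

Combined cut positions (sorted): 227, 826, 1180, 1236.
Linear molecule, 4 cuts → 5 fragments:
  227 − 0 = 227 bp
  826 − 227 = 599 bp
  1180 − 826 = 354 bp
  1236 − 1180 = 56 bp
  1436 − 1236 = 200 bp
Sorted largest to smallest: 599, 354, 227, 200, 56 bp.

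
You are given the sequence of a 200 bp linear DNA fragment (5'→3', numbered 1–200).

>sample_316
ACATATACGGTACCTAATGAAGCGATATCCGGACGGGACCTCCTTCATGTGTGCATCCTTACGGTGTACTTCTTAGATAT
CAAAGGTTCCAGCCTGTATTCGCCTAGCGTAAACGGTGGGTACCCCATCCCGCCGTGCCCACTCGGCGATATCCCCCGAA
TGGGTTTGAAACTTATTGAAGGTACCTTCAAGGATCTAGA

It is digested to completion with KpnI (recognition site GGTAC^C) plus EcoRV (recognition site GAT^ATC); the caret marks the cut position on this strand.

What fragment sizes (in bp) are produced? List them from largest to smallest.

KpnI sites (GGTACC) start at positions 9, 119, 181.
KpnI cuts after base 5 of each site (before the last base), so after positions 13, 123, 185.
EcoRV sites (GATATC) start at positions 24, 76, 148.
EcoRV cuts after base 3 of each site, so after positions 26, 78, 150.
Combined cut positions: 13, 26, 78, 123, 150, 185.
Linear molecule, 6 cuts → 7 fragments:
  1–13 → 13 bp
  14–26 → 13 bp
  27–78 → 52 bp
  79–123 → 45 bp
  124–150 → 27 bp
  151–185 → 35 bp
  186–200 → 15 bp
Sorted largest to smallest: 52, 45, 35, 27, 15, 13, 13 bp.

52, 45, 35, 27, 15, 13, 13 bp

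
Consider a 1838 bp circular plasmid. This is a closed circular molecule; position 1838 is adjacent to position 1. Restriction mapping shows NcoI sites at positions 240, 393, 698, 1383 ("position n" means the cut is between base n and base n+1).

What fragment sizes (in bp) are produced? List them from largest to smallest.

695, 685, 305, 153 bp

Circular molecule, 4 cuts → 4 fragments:
  393 − 240 = 153 bp
  698 − 393 = 305 bp
  1383 − 698 = 685 bp
  wrap: 1838 − 1383 + 240 = 695 bp
Sorted largest to smallest: 695, 685, 305, 153 bp.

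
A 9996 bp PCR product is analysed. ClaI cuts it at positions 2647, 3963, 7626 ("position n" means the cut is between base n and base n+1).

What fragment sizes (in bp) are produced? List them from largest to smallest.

3663, 2647, 2370, 1316 bp

Linear molecule, 3 cuts → 4 fragments:
  2647 − 0 = 2647 bp
  3963 − 2647 = 1316 bp
  7626 − 3963 = 3663 bp
  9996 − 7626 = 2370 bp
Sorted largest to smallest: 3663, 2647, 2370, 1316 bp.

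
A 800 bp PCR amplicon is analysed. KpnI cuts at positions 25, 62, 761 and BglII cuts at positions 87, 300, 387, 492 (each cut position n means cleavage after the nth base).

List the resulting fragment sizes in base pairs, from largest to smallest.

269, 213, 105, 87, 39, 37, 25, 25 bp

Combined cut positions (sorted): 25, 62, 87, 300, 387, 492, 761.
Linear molecule, 7 cuts → 8 fragments:
  25 − 0 = 25 bp
  62 − 25 = 37 bp
  87 − 62 = 25 bp
  300 − 87 = 213 bp
  387 − 300 = 87 bp
  492 − 387 = 105 bp
  761 − 492 = 269 bp
  800 − 761 = 39 bp
Sorted largest to smallest: 269, 213, 105, 87, 39, 37, 25, 25 bp.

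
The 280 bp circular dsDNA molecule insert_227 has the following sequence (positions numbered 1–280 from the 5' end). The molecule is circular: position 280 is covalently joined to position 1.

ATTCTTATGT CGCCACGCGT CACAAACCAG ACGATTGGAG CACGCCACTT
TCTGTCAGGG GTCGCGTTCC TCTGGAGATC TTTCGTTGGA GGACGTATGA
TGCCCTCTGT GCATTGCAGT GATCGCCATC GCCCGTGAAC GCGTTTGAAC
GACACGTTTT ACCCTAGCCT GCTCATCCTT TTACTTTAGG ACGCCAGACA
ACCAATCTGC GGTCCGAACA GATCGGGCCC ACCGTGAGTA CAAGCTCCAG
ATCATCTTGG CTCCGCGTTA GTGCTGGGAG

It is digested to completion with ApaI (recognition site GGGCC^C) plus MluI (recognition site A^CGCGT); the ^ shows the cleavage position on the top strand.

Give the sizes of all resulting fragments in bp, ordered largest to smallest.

124, 90, 66 bp

The ApaI site (GGGCCC) starts at position 225.
ApaI cuts after base 5 of each site (before the last base), so after position 229.
MluI sites (ACGCGT) start at positions 15, 139.
MluI cuts after the first base of each site, so after positions 15, 139.
Combined cut positions: 15, 139, 229.
Circular molecule, 3 cuts → 3 fragments:
  16–139 → 124 bp
  140–229 → 90 bp
  230–280 then 1–15 → 51 + 15 = 66 bp
Sorted largest to smallest: 124, 90, 66 bp.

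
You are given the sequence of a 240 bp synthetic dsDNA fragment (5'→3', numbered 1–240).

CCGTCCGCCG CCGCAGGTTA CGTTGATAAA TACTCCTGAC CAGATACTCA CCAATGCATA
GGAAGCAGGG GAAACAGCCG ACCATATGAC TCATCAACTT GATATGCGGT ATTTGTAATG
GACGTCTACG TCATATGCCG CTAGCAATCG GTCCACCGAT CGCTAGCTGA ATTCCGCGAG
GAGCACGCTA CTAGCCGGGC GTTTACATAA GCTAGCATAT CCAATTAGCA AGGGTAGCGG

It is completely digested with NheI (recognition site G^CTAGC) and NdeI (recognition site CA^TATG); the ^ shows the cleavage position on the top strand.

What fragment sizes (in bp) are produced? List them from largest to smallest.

84, 49, 49, 29, 22, 7 bp

NheI sites (GCTAGC) start at positions 140, 162, 211.
NheI cuts after the first base of each site, so after positions 140, 162, 211.
NdeI sites (CATATG) start at positions 83, 132.
NdeI cuts after base 2 of each site, so after positions 84, 133.
Combined cut positions: 84, 133, 140, 162, 211.
Linear molecule, 5 cuts → 6 fragments:
  1–84 → 84 bp
  85–133 → 49 bp
  134–140 → 7 bp
  141–162 → 22 bp
  163–211 → 49 bp
  212–240 → 29 bp
Sorted largest to smallest: 84, 49, 49, 29, 22, 7 bp.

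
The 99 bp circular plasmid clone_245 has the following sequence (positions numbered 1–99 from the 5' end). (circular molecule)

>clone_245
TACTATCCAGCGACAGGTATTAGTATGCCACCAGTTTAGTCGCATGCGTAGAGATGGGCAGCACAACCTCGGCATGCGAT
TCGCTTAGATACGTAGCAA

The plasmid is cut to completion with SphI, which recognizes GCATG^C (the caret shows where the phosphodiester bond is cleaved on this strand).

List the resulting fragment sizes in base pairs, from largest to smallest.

SphI sites (GCATGC) start at positions 42, 72.
SphI cuts after base 5 of each site (before the last base), so after positions 46, 76.
Circular molecule, 2 cuts → 2 fragments:
  47–76 → 30 bp
  77–99 then 1–46 → 23 + 46 = 69 bp
Sorted largest to smallest: 69, 30 bp.

69, 30 bp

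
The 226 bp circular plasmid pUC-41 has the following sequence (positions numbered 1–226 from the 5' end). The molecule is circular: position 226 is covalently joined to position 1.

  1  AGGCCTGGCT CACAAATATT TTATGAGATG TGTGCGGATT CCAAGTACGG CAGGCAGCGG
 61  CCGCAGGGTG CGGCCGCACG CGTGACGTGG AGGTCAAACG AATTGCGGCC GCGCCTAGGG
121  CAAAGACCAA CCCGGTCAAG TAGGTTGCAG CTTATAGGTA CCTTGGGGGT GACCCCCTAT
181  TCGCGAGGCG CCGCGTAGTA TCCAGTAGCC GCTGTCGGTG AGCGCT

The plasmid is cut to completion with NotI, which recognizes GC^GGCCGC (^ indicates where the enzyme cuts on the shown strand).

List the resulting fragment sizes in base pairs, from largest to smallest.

NotI sites (GCGGCCGC) start at positions 57, 70, 105.
NotI cuts after base 2 of each site, so after positions 58, 71, 106.
Circular molecule, 3 cuts → 3 fragments:
  59–71 → 13 bp
  72–106 → 35 bp
  107–226 then 1–58 → 120 + 58 = 178 bp
Sorted largest to smallest: 178, 35, 13 bp.

178, 35, 13 bp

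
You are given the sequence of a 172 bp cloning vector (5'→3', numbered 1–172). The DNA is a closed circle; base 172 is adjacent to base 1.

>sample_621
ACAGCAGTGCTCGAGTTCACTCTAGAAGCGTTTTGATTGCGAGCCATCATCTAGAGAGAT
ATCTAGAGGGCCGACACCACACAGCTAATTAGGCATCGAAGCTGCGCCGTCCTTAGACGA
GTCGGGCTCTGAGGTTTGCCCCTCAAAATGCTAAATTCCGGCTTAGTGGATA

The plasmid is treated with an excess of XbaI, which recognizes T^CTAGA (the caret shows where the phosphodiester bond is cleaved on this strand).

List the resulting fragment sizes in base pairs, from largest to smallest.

XbaI sites (TCTAGA) start at positions 21, 50, 62.
XbaI cuts after the first base of each site, so after positions 21, 50, 62.
Circular molecule, 3 cuts → 3 fragments:
  22–50 → 29 bp
  51–62 → 12 bp
  63–172 then 1–21 → 110 + 21 = 131 bp
Sorted largest to smallest: 131, 29, 12 bp.

131, 29, 12 bp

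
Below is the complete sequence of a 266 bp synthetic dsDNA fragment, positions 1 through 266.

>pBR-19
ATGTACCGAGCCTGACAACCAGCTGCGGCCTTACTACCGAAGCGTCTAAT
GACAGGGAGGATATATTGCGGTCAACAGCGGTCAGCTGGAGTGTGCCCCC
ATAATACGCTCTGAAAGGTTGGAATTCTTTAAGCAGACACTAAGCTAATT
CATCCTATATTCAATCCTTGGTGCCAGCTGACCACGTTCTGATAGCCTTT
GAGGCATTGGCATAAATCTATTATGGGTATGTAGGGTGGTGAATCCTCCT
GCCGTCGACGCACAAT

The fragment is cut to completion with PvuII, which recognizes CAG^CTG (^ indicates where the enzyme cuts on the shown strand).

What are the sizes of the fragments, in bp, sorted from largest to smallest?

92, 89, 63, 22 bp

PvuII sites (CAGCTG) start at positions 20, 83, 175.
PvuII cuts after base 3 of each site, so after positions 22, 85, 177.
Linear molecule, 3 cuts → 4 fragments:
  1–22 → 22 bp
  23–85 → 63 bp
  86–177 → 92 bp
  178–266 → 89 bp
Sorted largest to smallest: 92, 89, 63, 22 bp.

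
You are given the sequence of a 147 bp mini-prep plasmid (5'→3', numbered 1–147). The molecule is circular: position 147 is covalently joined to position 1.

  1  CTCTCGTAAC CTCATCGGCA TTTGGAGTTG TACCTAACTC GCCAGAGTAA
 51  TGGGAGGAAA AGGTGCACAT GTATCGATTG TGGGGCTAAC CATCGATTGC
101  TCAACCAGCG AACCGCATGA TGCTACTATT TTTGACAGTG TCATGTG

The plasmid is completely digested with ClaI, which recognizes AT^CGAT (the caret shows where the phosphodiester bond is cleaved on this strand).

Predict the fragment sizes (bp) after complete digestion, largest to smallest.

128, 19 bp

ClaI sites (ATCGAT) start at positions 73, 92.
ClaI cuts after base 2 of each site, so after positions 74, 93.
Circular molecule, 2 cuts → 2 fragments:
  75–93 → 19 bp
  94–147 then 1–74 → 54 + 74 = 128 bp
Sorted largest to smallest: 128, 19 bp.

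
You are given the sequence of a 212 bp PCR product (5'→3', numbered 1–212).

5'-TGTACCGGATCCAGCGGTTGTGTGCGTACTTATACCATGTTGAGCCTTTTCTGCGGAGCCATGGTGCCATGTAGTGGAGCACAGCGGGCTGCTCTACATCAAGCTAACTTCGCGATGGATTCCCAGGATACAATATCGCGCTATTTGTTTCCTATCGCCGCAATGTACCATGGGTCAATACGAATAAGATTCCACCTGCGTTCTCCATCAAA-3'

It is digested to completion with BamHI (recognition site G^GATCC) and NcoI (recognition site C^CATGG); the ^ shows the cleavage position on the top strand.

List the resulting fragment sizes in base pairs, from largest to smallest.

109, 52, 44, 7 bp

The BamHI site (GGATCC) starts at position 7.
BamHI cuts after the first base of each site, so after position 7.
NcoI sites (CCATGG) start at positions 59, 168.
NcoI cuts after the first base of each site, so after positions 59, 168.
Combined cut positions: 7, 59, 168.
Linear molecule, 3 cuts → 4 fragments:
  1–7 → 7 bp
  8–59 → 52 bp
  60–168 → 109 bp
  169–212 → 44 bp
Sorted largest to smallest: 109, 52, 44, 7 bp.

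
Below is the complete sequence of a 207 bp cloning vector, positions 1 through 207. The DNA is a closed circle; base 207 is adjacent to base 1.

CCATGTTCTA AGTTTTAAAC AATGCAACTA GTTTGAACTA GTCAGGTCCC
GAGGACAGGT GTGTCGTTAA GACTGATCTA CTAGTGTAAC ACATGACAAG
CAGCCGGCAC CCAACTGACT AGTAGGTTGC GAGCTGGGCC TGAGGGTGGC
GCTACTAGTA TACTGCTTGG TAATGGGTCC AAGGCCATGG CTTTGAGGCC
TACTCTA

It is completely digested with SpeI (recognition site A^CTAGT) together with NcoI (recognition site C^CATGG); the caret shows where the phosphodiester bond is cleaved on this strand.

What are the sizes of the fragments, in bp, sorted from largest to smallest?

SpeI sites (ACTAGT) start at positions 27, 37, 80, 118, 154.
SpeI cuts after the first base of each site, so after positions 27, 37, 80, 118, 154.
The NcoI site (CCATGG) starts at position 185.
NcoI cuts after the first base of each site, so after position 185.
Combined cut positions: 27, 37, 80, 118, 154, 185.
Circular molecule, 6 cuts → 6 fragments:
  28–37 → 10 bp
  38–80 → 43 bp
  81–118 → 38 bp
  119–154 → 36 bp
  155–185 → 31 bp
  186–207 then 1–27 → 22 + 27 = 49 bp
Sorted largest to smallest: 49, 43, 38, 36, 31, 10 bp.

49, 43, 38, 36, 31, 10 bp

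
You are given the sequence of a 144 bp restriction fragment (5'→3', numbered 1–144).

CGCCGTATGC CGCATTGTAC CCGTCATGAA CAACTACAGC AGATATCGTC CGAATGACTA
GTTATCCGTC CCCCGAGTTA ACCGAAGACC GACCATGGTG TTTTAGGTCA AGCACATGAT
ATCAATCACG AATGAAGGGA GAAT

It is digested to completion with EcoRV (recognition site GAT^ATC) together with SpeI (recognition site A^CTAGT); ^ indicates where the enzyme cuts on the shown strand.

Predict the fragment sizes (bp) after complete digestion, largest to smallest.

63, 44, 24, 13 bp

EcoRV sites (GATATC) start at positions 42, 118.
EcoRV cuts after base 3 of each site, so after positions 44, 120.
The SpeI site (ACTAGT) starts at position 57.
SpeI cuts after the first base of each site, so after position 57.
Combined cut positions: 44, 57, 120.
Linear molecule, 3 cuts → 4 fragments:
  1–44 → 44 bp
  45–57 → 13 bp
  58–120 → 63 bp
  121–144 → 24 bp
Sorted largest to smallest: 63, 44, 24, 13 bp.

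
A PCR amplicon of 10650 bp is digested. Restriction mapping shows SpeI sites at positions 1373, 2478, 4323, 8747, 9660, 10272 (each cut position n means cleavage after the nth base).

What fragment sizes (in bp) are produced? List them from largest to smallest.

4424, 1845, 1373, 1105, 913, 612, 378 bp

Linear molecule, 6 cuts → 7 fragments:
  1373 − 0 = 1373 bp
  2478 − 1373 = 1105 bp
  4323 − 2478 = 1845 bp
  8747 − 4323 = 4424 bp
  9660 − 8747 = 913 bp
  10272 − 9660 = 612 bp
  10650 − 10272 = 378 bp
Sorted largest to smallest: 4424, 1845, 1373, 1105, 913, 612, 378 bp.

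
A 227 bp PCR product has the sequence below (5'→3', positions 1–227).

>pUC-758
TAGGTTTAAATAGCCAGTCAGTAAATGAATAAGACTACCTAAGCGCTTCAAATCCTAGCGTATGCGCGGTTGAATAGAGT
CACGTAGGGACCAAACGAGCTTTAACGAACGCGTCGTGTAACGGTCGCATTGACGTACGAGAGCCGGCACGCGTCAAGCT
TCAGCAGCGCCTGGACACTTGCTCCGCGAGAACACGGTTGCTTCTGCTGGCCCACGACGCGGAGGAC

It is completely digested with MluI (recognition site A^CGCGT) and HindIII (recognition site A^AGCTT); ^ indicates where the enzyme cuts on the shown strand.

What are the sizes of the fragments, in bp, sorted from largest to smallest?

109, 71, 40, 7 bp

MluI sites (ACGCGT) start at positions 109, 149.
MluI cuts after the first base of each site, so after positions 109, 149.
The HindIII site (AAGCTT) starts at position 156.
HindIII cuts after the first base of each site, so after position 156.
Combined cut positions: 109, 149, 156.
Linear molecule, 3 cuts → 4 fragments:
  1–109 → 109 bp
  110–149 → 40 bp
  150–156 → 7 bp
  157–227 → 71 bp
Sorted largest to smallest: 109, 71, 40, 7 bp.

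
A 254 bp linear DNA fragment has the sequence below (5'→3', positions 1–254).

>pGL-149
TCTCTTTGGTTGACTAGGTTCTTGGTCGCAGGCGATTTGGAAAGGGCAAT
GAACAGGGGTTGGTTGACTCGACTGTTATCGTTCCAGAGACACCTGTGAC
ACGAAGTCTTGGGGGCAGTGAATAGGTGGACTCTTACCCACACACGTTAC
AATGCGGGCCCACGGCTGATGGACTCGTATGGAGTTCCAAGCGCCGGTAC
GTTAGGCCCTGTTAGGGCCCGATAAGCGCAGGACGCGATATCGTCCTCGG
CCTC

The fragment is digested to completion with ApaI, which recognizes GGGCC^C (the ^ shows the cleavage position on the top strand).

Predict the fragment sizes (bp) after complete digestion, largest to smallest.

ApaI sites (GGGCCC) start at positions 156, 215.
ApaI cuts after base 5 of each site (before the last base), so after positions 160, 219.
Linear molecule, 2 cuts → 3 fragments:
  1–160 → 160 bp
  161–219 → 59 bp
  220–254 → 35 bp
Sorted largest to smallest: 160, 59, 35 bp.

160, 59, 35 bp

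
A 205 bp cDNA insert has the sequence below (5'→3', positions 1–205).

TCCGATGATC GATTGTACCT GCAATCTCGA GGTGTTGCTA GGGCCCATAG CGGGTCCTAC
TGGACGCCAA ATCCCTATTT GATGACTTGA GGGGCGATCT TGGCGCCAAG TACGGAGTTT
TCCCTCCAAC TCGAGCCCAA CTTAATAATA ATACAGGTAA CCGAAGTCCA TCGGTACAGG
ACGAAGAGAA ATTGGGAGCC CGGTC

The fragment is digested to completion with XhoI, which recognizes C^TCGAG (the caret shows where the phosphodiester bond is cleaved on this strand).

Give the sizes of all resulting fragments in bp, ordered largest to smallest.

XhoI sites (CTCGAG) start at positions 26, 130.
XhoI cuts after the first base of each site, so after positions 26, 130.
Linear molecule, 2 cuts → 3 fragments:
  1–26 → 26 bp
  27–130 → 104 bp
  131–205 → 75 bp
Sorted largest to smallest: 104, 75, 26 bp.

104, 75, 26 bp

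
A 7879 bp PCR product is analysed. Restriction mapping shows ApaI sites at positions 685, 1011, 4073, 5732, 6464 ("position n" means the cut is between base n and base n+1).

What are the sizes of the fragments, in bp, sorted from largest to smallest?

Linear molecule, 5 cuts → 6 fragments:
  685 − 0 = 685 bp
  1011 − 685 = 326 bp
  4073 − 1011 = 3062 bp
  5732 − 4073 = 1659 bp
  6464 − 5732 = 732 bp
  7879 − 6464 = 1415 bp
Sorted largest to smallest: 3062, 1659, 1415, 732, 685, 326 bp.

3062, 1659, 1415, 732, 685, 326 bp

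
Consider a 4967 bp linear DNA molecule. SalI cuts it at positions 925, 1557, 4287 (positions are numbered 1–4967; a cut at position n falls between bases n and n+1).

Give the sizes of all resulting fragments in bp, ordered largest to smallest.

2730, 925, 680, 632 bp

Linear molecule, 3 cuts → 4 fragments:
  925 − 0 = 925 bp
  1557 − 925 = 632 bp
  4287 − 1557 = 2730 bp
  4967 − 4287 = 680 bp
Sorted largest to smallest: 2730, 925, 680, 632 bp.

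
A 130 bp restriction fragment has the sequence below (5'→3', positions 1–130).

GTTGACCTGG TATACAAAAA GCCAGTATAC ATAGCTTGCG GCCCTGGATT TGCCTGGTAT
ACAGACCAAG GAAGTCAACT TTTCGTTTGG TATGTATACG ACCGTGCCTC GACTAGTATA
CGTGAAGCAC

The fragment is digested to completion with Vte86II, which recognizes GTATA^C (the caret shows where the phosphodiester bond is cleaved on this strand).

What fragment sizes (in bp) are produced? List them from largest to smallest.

37, 32, 22, 15, 14, 10 bp

Vte86II sites (GTATAC) start at positions 10, 25, 57, 94, 116.
Vte86II cuts after base 5 of each site (before the last base), so after positions 14, 29, 61, 98, 120.
Linear molecule, 5 cuts → 6 fragments:
  1–14 → 14 bp
  15–29 → 15 bp
  30–61 → 32 bp
  62–98 → 37 bp
  99–120 → 22 bp
  121–130 → 10 bp
Sorted largest to smallest: 37, 32, 22, 15, 14, 10 bp.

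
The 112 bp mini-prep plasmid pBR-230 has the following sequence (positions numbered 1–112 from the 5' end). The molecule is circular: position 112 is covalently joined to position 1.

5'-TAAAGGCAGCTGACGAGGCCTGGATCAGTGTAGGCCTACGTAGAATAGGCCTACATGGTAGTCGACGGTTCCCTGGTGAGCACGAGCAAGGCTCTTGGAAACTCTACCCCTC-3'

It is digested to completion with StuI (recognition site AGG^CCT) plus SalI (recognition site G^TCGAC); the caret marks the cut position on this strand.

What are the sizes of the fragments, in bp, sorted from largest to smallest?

StuI sites (AGGCCT) start at positions 16, 32, 47.
StuI cuts after base 3 of each site, so after positions 18, 34, 49.
The SalI site (GTCGAC) starts at position 61.
SalI cuts after the first base of each site, so after position 61.
Combined cut positions: 18, 34, 49, 61.
Circular molecule, 4 cuts → 4 fragments:
  19–34 → 16 bp
  35–49 → 15 bp
  50–61 → 12 bp
  62–112 then 1–18 → 51 + 18 = 69 bp
Sorted largest to smallest: 69, 16, 15, 12 bp.

69, 16, 15, 12 bp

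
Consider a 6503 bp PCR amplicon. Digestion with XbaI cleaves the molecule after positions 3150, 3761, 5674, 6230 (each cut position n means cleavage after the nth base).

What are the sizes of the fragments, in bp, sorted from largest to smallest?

Linear molecule, 4 cuts → 5 fragments:
  3150 − 0 = 3150 bp
  3761 − 3150 = 611 bp
  5674 − 3761 = 1913 bp
  6230 − 5674 = 556 bp
  6503 − 6230 = 273 bp
Sorted largest to smallest: 3150, 1913, 611, 556, 273 bp.

3150, 1913, 611, 556, 273 bp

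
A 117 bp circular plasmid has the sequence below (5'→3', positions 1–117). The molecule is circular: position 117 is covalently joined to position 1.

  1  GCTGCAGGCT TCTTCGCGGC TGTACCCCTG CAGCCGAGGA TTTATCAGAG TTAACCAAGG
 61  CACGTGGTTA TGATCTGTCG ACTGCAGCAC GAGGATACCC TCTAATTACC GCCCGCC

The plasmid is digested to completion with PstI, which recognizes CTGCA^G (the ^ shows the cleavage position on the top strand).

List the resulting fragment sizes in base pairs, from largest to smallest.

PstI sites (CTGCAG) start at positions 2, 28, 82.
PstI cuts after base 5 of each site (before the last base), so after positions 6, 32, 86.
Circular molecule, 3 cuts → 3 fragments:
  7–32 → 26 bp
  33–86 → 54 bp
  87–117 then 1–6 → 31 + 6 = 37 bp
Sorted largest to smallest: 54, 37, 26 bp.

54, 37, 26 bp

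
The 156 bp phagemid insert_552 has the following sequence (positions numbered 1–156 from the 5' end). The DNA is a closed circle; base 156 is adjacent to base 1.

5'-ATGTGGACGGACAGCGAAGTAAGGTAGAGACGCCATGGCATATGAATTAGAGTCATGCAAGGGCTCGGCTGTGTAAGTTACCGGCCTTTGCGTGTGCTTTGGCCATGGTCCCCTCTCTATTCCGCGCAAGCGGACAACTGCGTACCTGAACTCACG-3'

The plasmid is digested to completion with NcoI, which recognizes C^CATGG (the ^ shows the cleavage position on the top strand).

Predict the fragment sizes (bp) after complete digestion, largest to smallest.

86, 70 bp

NcoI sites (CCATGG) start at positions 33, 103.
NcoI cuts after the first base of each site, so after positions 33, 103.
Circular molecule, 2 cuts → 2 fragments:
  34–103 → 70 bp
  104–156 then 1–33 → 53 + 33 = 86 bp
Sorted largest to smallest: 86, 70 bp.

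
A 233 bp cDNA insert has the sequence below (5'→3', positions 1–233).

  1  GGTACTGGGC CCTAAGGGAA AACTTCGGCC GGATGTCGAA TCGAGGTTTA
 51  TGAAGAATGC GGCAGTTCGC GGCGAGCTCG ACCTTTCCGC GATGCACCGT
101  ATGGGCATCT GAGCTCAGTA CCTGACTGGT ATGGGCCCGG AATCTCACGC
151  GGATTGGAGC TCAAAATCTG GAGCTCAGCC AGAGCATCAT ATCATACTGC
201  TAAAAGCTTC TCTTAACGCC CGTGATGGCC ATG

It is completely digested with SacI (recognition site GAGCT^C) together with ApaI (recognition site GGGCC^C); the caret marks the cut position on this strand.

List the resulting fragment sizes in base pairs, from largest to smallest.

SacI sites (GAGCTC) start at positions 74, 111, 157, 171.
SacI cuts after base 5 of each site (before the last base), so after positions 78, 115, 161, 175.
ApaI sites (GGGCCC) start at positions 7, 133.
ApaI cuts after base 5 of each site (before the last base), so after positions 11, 137.
Combined cut positions: 11, 78, 115, 137, 161, 175.
Linear molecule, 6 cuts → 7 fragments:
  1–11 → 11 bp
  12–78 → 67 bp
  79–115 → 37 bp
  116–137 → 22 bp
  138–161 → 24 bp
  162–175 → 14 bp
  176–233 → 58 bp
Sorted largest to smallest: 67, 58, 37, 24, 22, 14, 11 bp.

67, 58, 37, 24, 22, 14, 11 bp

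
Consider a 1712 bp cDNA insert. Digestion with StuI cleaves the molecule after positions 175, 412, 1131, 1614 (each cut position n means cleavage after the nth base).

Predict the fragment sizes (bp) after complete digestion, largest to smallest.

Linear molecule, 4 cuts → 5 fragments:
  175 − 0 = 175 bp
  412 − 175 = 237 bp
  1131 − 412 = 719 bp
  1614 − 1131 = 483 bp
  1712 − 1614 = 98 bp
Sorted largest to smallest: 719, 483, 237, 175, 98 bp.

719, 483, 237, 175, 98 bp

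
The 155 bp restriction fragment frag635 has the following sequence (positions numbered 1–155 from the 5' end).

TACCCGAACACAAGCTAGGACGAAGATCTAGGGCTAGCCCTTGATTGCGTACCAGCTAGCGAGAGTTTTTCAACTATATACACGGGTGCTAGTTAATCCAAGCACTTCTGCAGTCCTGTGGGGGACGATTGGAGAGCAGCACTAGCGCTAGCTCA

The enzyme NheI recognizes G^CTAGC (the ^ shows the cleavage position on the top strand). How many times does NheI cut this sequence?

3

GCTAGC occurs starting at positions 33, 55, 147.
NheI cuts at 3 sites.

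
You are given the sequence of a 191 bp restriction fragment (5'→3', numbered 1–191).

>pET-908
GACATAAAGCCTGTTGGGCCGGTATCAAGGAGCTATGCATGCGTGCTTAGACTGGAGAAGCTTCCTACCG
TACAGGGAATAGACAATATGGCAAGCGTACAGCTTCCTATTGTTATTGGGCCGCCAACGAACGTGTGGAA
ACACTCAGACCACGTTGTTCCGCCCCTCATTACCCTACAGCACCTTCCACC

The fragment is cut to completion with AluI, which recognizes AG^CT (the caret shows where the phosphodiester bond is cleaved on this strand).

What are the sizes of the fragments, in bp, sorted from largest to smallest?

89, 42, 32, 28 bp

AluI sites (AGCT) start at positions 31, 59, 101.
AluI cuts after base 2 of each site, so after positions 32, 60, 102.
Linear molecule, 3 cuts → 4 fragments:
  1–32 → 32 bp
  33–60 → 28 bp
  61–102 → 42 bp
  103–191 → 89 bp
Sorted largest to smallest: 89, 42, 32, 28 bp.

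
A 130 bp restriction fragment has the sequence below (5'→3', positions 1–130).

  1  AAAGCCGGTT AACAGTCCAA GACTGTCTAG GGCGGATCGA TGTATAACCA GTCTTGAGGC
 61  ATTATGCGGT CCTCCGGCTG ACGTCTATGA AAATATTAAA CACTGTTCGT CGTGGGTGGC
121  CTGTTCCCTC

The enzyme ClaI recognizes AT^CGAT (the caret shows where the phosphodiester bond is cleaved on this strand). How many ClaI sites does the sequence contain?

1

ATCGAT occurs starting at position 36.
ClaI cuts at 1 site.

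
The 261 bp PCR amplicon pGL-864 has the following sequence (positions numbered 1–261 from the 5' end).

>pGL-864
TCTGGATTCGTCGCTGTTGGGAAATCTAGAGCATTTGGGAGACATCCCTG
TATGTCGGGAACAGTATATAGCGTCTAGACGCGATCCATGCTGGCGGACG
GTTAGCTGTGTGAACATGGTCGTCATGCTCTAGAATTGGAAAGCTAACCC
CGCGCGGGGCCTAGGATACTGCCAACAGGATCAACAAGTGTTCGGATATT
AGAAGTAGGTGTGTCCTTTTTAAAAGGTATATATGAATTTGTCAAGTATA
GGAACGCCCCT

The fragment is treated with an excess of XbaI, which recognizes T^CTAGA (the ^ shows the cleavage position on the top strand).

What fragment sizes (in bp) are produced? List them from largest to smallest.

132, 55, 49, 25 bp

XbaI sites (TCTAGA) start at positions 25, 74, 129.
XbaI cuts after the first base of each site, so after positions 25, 74, 129.
Linear molecule, 3 cuts → 4 fragments:
  1–25 → 25 bp
  26–74 → 49 bp
  75–129 → 55 bp
  130–261 → 132 bp
Sorted largest to smallest: 132, 55, 49, 25 bp.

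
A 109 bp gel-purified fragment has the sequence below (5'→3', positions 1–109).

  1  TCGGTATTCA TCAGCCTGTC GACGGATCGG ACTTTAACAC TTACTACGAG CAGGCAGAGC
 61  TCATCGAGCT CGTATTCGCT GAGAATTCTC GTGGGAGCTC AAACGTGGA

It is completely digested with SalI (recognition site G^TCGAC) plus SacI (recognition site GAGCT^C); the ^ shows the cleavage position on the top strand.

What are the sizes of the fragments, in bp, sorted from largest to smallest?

43, 29, 18, 10, 9 bp

The SalI site (GTCGAC) starts at position 18.
SalI cuts after the first base of each site, so after position 18.
SacI sites (GAGCTC) start at positions 57, 66, 95.
SacI cuts after base 5 of each site (before the last base), so after positions 61, 70, 99.
Combined cut positions: 18, 61, 70, 99.
Linear molecule, 4 cuts → 5 fragments:
  1–18 → 18 bp
  19–61 → 43 bp
  62–70 → 9 bp
  71–99 → 29 bp
  100–109 → 10 bp
Sorted largest to smallest: 43, 29, 18, 10, 9 bp.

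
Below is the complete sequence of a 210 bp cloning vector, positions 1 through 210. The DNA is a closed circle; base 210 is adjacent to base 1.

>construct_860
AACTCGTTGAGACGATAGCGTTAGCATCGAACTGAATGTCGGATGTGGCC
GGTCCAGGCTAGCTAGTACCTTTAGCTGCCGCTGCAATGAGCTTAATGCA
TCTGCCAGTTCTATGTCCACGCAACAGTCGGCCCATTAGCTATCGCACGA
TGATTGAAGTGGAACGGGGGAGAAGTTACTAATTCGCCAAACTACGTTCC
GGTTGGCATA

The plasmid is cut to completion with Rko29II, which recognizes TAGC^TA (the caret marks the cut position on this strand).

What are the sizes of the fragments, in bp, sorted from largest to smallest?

Rko29II sites (TAGCTA) start at positions 60, 137.
Rko29II cuts after base 4 of each site, so after positions 63, 140.
Circular molecule, 2 cuts → 2 fragments:
  64–140 → 77 bp
  141–210 then 1–63 → 70 + 63 = 133 bp
Sorted largest to smallest: 133, 77 bp.

133, 77 bp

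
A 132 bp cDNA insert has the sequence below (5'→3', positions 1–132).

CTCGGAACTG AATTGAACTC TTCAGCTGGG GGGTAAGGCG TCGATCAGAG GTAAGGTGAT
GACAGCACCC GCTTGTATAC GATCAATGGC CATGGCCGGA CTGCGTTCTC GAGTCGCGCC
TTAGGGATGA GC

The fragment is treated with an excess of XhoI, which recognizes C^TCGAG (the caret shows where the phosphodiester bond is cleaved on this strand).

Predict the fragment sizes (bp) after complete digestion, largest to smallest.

The XhoI site (CTCGAG) starts at position 108.
XhoI cuts after the first base of each site, so after position 108.
Linear molecule, 1 cut → 2 fragments:
  1–108 → 108 bp
  109–132 → 24 bp
Sorted largest to smallest: 108, 24 bp.

108, 24 bp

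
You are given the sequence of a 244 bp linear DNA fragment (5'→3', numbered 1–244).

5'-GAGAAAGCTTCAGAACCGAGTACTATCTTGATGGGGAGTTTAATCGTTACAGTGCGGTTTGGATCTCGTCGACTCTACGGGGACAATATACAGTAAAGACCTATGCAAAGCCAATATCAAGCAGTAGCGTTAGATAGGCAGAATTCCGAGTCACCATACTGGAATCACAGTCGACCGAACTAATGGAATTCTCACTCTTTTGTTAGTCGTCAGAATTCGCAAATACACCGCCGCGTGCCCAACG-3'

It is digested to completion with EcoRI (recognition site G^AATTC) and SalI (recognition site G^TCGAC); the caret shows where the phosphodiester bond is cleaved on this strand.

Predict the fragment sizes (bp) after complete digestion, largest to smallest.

EcoRI sites (GAATTC) start at positions 141, 186, 213.
EcoRI cuts after the first base of each site, so after positions 141, 186, 213.
SalI sites (GTCGAC) start at positions 68, 170.
SalI cuts after the first base of each site, so after positions 68, 170.
Combined cut positions: 68, 141, 170, 186, 213.
Linear molecule, 5 cuts → 6 fragments:
  1–68 → 68 bp
  69–141 → 73 bp
  142–170 → 29 bp
  171–186 → 16 bp
  187–213 → 27 bp
  214–244 → 31 bp
Sorted largest to smallest: 73, 68, 31, 29, 27, 16 bp.

73, 68, 31, 29, 27, 16 bp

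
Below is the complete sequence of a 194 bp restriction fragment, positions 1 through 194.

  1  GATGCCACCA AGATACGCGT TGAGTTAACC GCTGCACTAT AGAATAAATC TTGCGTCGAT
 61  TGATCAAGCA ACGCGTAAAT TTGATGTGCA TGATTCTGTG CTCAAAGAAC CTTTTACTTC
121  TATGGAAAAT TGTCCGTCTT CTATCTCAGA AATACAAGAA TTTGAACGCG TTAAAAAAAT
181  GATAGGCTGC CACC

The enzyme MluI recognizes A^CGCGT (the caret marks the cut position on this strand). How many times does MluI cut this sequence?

3

ACGCGT occurs starting at positions 15, 71, 166.
MluI cuts at 3 sites.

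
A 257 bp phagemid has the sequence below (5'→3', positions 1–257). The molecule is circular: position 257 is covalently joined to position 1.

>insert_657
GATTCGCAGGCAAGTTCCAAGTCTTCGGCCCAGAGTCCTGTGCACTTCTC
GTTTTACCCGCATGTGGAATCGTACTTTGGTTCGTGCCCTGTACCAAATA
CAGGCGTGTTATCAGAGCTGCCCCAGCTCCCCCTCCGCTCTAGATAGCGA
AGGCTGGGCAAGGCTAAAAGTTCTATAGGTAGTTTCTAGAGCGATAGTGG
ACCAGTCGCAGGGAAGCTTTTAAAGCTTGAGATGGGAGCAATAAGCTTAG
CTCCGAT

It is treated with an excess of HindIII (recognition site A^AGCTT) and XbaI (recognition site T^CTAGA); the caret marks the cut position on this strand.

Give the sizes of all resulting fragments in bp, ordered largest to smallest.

153, 46, 29, 20, 9 bp

HindIII sites (AAGCTT) start at positions 214, 223, 243.
HindIII cuts after the first base of each site, so after positions 214, 223, 243.
XbaI sites (TCTAGA) start at positions 139, 185.
XbaI cuts after the first base of each site, so after positions 139, 185.
Combined cut positions: 139, 185, 214, 223, 243.
Circular molecule, 5 cuts → 5 fragments:
  140–185 → 46 bp
  186–214 → 29 bp
  215–223 → 9 bp
  224–243 → 20 bp
  244–257 then 1–139 → 14 + 139 = 153 bp
Sorted largest to smallest: 153, 46, 29, 20, 9 bp.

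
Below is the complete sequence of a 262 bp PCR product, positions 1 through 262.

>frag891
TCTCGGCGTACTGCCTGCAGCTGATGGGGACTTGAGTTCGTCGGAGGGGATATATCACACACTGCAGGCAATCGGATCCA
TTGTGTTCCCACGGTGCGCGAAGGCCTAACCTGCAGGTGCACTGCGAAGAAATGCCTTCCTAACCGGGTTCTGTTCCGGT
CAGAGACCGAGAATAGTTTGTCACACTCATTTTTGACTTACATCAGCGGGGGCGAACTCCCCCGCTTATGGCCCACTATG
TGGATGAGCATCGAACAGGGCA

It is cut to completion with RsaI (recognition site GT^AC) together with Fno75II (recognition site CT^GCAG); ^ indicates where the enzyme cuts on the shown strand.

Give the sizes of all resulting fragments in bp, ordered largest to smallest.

The RsaI site (GTAC) starts at position 8.
RsaI cuts after base 2 of each site, so after position 9.
Fno75II sites (CTGCAG) start at positions 15, 62, 111.
Fno75II cuts after base 2 of each site, so after positions 16, 63, 112.
Combined cut positions: 9, 16, 63, 112.
Linear molecule, 4 cuts → 5 fragments:
  1–9 → 9 bp
  10–16 → 7 bp
  17–63 → 47 bp
  64–112 → 49 bp
  113–262 → 150 bp
Sorted largest to smallest: 150, 49, 47, 9, 7 bp.

150, 49, 47, 9, 7 bp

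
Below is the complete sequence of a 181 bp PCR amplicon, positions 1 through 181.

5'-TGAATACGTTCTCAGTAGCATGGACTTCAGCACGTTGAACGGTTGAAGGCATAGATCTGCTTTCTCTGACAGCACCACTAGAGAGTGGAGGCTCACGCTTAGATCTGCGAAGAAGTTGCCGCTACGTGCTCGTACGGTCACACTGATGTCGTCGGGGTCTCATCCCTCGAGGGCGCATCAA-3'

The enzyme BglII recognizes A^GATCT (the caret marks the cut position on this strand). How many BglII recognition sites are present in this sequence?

2

AGATCT occurs starting at positions 53, 101.
BglII cuts at 2 sites.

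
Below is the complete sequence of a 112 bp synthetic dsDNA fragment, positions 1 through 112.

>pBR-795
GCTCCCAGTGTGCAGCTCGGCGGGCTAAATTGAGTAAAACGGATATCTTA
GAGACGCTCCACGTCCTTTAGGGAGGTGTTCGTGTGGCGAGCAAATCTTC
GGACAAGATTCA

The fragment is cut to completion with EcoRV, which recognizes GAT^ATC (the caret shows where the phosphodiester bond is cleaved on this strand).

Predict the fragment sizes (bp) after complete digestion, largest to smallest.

68, 44 bp

The EcoRV site (GATATC) starts at position 42.
EcoRV cuts after base 3 of each site, so after position 44.
Linear molecule, 1 cut → 2 fragments:
  1–44 → 44 bp
  45–112 → 68 bp
Sorted largest to smallest: 68, 44 bp.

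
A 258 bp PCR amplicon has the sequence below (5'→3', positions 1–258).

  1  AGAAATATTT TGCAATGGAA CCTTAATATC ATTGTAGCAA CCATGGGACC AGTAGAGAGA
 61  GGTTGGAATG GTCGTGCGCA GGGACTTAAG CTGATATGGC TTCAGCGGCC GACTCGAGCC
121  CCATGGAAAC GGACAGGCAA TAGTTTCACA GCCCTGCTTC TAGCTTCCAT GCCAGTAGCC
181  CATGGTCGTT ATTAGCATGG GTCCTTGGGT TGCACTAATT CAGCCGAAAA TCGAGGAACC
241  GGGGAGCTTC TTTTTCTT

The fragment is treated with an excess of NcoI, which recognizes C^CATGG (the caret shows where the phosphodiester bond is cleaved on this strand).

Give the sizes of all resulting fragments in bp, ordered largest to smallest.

80, 78, 59, 41 bp

NcoI sites (CCATGG) start at positions 41, 121, 180.
NcoI cuts after the first base of each site, so after positions 41, 121, 180.
Linear molecule, 3 cuts → 4 fragments:
  1–41 → 41 bp
  42–121 → 80 bp
  122–180 → 59 bp
  181–258 → 78 bp
Sorted largest to smallest: 80, 78, 59, 41 bp.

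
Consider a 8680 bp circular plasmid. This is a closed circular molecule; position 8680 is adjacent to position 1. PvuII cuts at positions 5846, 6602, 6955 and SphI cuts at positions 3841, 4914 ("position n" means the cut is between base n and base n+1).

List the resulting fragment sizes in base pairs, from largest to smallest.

5566, 1073, 932, 756, 353 bp

Combined cut positions (sorted): 3841, 4914, 5846, 6602, 6955.
Circular molecule, 5 cuts → 5 fragments:
  4914 − 3841 = 1073 bp
  5846 − 4914 = 932 bp
  6602 − 5846 = 756 bp
  6955 − 6602 = 353 bp
  wrap: 8680 − 6955 + 3841 = 5566 bp
Sorted largest to smallest: 5566, 1073, 932, 756, 353 bp.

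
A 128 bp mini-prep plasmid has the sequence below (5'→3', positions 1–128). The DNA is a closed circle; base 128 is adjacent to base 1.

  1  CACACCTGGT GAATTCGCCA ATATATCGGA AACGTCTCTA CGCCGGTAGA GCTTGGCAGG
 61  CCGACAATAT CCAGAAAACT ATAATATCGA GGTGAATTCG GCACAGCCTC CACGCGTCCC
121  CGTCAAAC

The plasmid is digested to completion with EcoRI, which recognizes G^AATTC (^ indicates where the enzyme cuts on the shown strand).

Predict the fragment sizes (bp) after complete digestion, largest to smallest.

EcoRI sites (GAATTC) start at positions 11, 94.
EcoRI cuts after the first base of each site, so after positions 11, 94.
Circular molecule, 2 cuts → 2 fragments:
  12–94 → 83 bp
  95–128 then 1–11 → 34 + 11 = 45 bp
Sorted largest to smallest: 83, 45 bp.

83, 45 bp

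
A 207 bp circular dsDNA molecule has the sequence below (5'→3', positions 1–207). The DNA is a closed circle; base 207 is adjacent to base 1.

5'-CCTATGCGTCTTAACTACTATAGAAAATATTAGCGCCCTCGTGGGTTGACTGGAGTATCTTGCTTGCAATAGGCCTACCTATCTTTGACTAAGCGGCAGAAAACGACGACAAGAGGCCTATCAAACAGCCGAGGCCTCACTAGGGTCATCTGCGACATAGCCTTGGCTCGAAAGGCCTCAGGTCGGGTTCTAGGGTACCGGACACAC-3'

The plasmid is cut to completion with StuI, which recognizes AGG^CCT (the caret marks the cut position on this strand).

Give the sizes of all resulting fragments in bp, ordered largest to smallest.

105, 43, 41, 18 bp

StuI sites (AGGCCT) start at positions 71, 114, 132, 173.
StuI cuts after base 3 of each site, so after positions 73, 116, 134, 175.
Circular molecule, 4 cuts → 4 fragments:
  74–116 → 43 bp
  117–134 → 18 bp
  135–175 → 41 bp
  176–207 then 1–73 → 32 + 73 = 105 bp
Sorted largest to smallest: 105, 43, 41, 18 bp.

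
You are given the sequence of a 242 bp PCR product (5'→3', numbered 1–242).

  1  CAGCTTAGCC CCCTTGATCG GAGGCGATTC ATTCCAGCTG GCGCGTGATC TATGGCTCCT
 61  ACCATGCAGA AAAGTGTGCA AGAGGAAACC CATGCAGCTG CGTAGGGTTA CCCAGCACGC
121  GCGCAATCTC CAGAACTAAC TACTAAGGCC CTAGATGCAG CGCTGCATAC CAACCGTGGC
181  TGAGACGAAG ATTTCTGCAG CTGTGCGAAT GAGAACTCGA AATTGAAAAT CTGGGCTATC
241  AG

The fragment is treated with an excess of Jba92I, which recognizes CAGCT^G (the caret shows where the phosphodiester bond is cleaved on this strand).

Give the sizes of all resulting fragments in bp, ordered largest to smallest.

103, 60, 40, 39 bp

Jba92I sites (CAGCTG) start at positions 35, 95, 198.
Jba92I cuts after base 5 of each site (before the last base), so after positions 39, 99, 202.
Linear molecule, 3 cuts → 4 fragments:
  1–39 → 39 bp
  40–99 → 60 bp
  100–202 → 103 bp
  203–242 → 40 bp
Sorted largest to smallest: 103, 60, 40, 39 bp.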